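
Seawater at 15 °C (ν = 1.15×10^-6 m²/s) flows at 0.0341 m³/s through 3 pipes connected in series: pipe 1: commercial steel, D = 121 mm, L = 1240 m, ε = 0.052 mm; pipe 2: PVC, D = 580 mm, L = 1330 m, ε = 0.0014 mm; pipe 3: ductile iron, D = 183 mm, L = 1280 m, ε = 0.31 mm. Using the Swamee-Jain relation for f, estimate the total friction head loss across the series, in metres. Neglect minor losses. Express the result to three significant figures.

Pipe 1: V = 2.965 m/s, Re = 3.12×10^5, ε/D = 4.30×10^-4, f = 0.01786, h_1 = f(L/D)V²/2g = 82.03 m
Pipe 2: V = 0.1291 m/s, Re = 6.51×10^4, ε/D = 2.41×10^-6, f = 0.01959, h_2 = f(L/D)V²/2g = 0.03814 m
Pipe 3: V = 1.296 m/s, Re = 2.06×10^5, ε/D = 0.00169, f = 0.02356, h_3 = f(L/D)V²/2g = 14.12 m
Series → Q common, losses add: H = Σh = 96.18 m

H ≈ 96.2 m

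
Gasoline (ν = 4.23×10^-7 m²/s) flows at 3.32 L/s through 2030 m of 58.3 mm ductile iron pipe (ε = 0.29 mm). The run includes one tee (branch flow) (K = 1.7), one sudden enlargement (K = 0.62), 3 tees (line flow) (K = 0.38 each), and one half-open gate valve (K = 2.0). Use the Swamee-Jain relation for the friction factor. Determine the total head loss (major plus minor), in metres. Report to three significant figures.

V = 4Q/(πD²) = 1.244 m/s; V²/2g = 0.07884 m
Re = 1.71×10^5, ε/D = 0.00497 → f = 0.03107 (Swamee-Jain)
Major: h_f = f(L/D)·V²/2g = 0.03107·34820·0.07884 = 85.28 m
Minor: ΣK = 5.46; h_m = ΣK·V²/2g = 0.4304 m
Total H_L = 85.28 + 0.4304 = 85.71 m

H_L ≈ 85.7 m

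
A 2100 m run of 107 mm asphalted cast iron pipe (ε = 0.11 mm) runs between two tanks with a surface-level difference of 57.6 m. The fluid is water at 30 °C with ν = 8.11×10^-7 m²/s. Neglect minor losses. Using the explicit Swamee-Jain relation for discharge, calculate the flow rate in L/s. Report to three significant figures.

Swamee-Jain (Type II): Q = -0.965·√(gD⁵h_f/L)·ln[ε/(3.7D) + √(3.17ν²L/(gD³h_f))]
√(gD⁵h_f/L) = √(9.81·0.107⁵·57.6/2100) = 0.001943
ε/(3.7D) = 2.78×10^-4; √(3.17ν²L/(gD³h_f)) = 7.95×10^-5
Q = -0.965·0.001943·ln(3.574×10^-4) = 0.01488 m³/s
Check: V = 1.65 m/s, Re = 2.18×10^5, f = 0.02119, h_f = 58.0 m ≈ 57.6 m ✓

Q ≈ 14.9 L/s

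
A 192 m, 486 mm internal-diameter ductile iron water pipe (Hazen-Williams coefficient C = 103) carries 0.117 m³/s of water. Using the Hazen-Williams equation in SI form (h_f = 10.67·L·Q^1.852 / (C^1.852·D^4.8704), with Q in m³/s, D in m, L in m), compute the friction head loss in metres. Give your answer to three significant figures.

h_f = 10.67·192·0.117^1.852 / (103^1.852·0.486^4.8704) = 0.2422 m

h_f ≈ 0.242 m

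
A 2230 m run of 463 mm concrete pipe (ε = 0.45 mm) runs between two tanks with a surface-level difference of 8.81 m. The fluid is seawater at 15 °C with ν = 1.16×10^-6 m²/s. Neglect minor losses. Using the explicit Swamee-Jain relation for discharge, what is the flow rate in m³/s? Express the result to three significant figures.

Swamee-Jain (Type II): Q = -0.965·√(gD⁵h_f/L)·ln[ε/(3.7D) + √(3.17ν²L/(gD³h_f))]
√(gD⁵h_f/L) = √(9.81·0.463⁵·8.81/2230) = 0.02872
ε/(3.7D) = 2.63×10^-4; √(3.17ν²L/(gD³h_f)) = 3.33×10^-5
Q = -0.965·0.02872·ln(2.960×10^-4) = 0.2252 m³/s
Check: V = 1.34 m/s, Re = 5.34×10^5, f = 0.02019, h_f = 8.86 m ≈ 8.81 m ✓

Q ≈ 0.225 m³/s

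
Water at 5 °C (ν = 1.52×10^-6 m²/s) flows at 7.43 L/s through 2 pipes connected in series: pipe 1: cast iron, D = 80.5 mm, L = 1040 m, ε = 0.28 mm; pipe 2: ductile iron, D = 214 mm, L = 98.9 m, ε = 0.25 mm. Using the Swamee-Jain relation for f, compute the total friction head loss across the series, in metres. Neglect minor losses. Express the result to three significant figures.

H ≈ 40.8 m

Pipe 1: V = 1.460 m/s, Re = 7.73×10^4, ε/D = 0.00348, f = 0.02908, h_1 = f(L/D)V²/2g = 40.80 m
Pipe 2: V = 0.2066 m/s, Re = 2.91×10^4, ε/D = 0.00117, f = 0.02667, h_2 = f(L/D)V²/2g = 0.02680 m
Series → Q common, losses add: H = Σh = 40.83 m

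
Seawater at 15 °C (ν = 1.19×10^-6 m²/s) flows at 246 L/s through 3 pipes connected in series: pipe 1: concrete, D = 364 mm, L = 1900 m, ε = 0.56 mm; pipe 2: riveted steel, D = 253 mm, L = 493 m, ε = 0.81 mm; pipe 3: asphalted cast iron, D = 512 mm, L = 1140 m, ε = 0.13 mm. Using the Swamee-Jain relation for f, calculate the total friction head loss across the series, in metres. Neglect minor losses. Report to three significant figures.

Pipe 1: V = 2.364 m/s, Re = 7.23×10^5, ε/D = 0.00154, f = 0.02227, h_1 = f(L/D)V²/2g = 33.11 m
Pipe 2: V = 4.893 m/s, Re = 1.04×10^6, ε/D = 0.00320, f = 0.02684, h_2 = f(L/D)V²/2g = 63.83 m
Pipe 3: V = 1.195 m/s, Re = 5.14×10^5, ε/D = 2.54×10^-4, f = 0.01596, h_3 = f(L/D)V²/2g = 2.586 m
Series → Q common, losses add: H = Σh = 99.53 m

H ≈ 99.5 m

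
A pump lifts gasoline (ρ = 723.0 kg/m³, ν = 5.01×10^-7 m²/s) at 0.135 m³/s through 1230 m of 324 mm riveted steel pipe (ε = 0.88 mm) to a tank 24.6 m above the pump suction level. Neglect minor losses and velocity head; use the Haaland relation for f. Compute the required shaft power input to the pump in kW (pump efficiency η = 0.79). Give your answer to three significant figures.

V = 4Q/(πD²) = 1.637 m/s; Re = 1.06×10^6; ε/D = 0.00272; f = 0.02562
h_f = f(L/D)V²/2g = 13.29 m
Total head H = z + h_f = 24.6 + 13.29 = 37.89 m
P_hyd = ρgQH = 723.0·9.81·0.135·37.89 = 36.28 kW
P_shaft = P_hyd/η = 36.28/0.79 = 45.93 kW

P_shaft ≈ 45.9 kW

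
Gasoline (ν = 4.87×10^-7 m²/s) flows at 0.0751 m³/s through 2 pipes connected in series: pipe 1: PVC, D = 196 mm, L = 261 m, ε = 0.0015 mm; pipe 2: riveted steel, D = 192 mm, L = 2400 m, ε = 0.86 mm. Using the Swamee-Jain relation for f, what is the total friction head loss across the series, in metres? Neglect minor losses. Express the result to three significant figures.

H ≈ 132 m

Pipe 1: V = 2.489 m/s, Re = 1.00×10^6, ε/D = 7.65×10^-6, f = 0.01179, h_1 = f(L/D)V²/2g = 4.959 m
Pipe 2: V = 2.594 m/s, Re = 1.02×10^6, ε/D = 0.00448, f = 0.02954, h_2 = f(L/D)V²/2g = 126.6 m
Series → Q common, losses add: H = Σh = 131.6 m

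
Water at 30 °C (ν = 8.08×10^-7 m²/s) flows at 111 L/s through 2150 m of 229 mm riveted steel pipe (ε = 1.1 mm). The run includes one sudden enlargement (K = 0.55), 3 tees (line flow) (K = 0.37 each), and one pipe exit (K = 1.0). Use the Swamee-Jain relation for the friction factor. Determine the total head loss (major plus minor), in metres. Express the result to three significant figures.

V = 4Q/(πD²) = 2.695 m/s; V²/2g = 0.3702 m
Re = 7.64×10^5, ε/D = 0.00480 → f = 0.03020 (Swamee-Jain)
Major: h_f = f(L/D)·V²/2g = 0.03020·9389·0.3702 = 105.0 m
Minor: ΣK = 2.66; h_m = ΣK·V²/2g = 0.9847 m
Total H_L = 105.0 + 0.9847 = 106.0 m

H_L ≈ 106 m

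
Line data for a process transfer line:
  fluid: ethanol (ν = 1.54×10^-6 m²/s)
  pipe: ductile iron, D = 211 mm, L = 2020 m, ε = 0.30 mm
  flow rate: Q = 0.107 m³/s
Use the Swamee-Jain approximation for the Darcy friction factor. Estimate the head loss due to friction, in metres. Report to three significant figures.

h_f ≈ 101 m

V = 4Q/(πD²) = 4·0.107/(π·0.211²) = 3.060 m/s
Re = VD/ν = 3.060·0.211/1.54×10^-6 = 4.19×10^5 → turbulent
ε/D = 0.30/211 = 0.00142
Swamee-Jain: f = 0.02211
h_f = f(L/D)V²/(2g) = 0.02211·(2020/0.211)·3.060²/(2·9.81) = 101.0 m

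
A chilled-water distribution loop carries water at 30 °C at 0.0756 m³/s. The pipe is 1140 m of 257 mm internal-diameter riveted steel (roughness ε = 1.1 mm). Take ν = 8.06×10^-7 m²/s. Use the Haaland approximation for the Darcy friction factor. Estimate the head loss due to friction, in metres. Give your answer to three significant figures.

h_f ≈ 14.0 m

V = 4Q/(πD²) = 4·0.0756/(π·0.257²) = 1.457 m/s
Re = VD/ν = 1.457·0.257/8.06×10^-7 = 4.65×10^5 → turbulent
ε/D = 1.1/257 = 0.00428
Haaland: f = 0.02925
h_f = f(L/D)V²/(2g) = 0.02925·(1140/0.257)·1.457²/(2·9.81) = 14.05 m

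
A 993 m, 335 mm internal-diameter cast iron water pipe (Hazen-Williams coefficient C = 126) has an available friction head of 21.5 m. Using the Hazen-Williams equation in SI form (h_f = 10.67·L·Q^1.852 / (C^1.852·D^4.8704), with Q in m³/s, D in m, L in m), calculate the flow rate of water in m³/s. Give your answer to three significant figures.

Q ≈ 0.250 m³/s

Rearranging: Q = [h_f·C^1.852·D^4.8704 / (10.67·L)]^(1/1.852)
Q = [21.5·126^1.852·0.335^4.8704 / (10.67·993)]^0.540 = 0.2497 m³/s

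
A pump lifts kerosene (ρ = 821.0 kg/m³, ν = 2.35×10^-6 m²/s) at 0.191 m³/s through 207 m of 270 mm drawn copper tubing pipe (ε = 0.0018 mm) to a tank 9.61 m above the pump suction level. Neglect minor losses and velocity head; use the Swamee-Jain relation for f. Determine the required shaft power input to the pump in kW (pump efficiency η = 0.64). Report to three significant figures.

P_shaft ≈ 37.6 kW

V = 4Q/(πD²) = 3.336 m/s; Re = 3.83×10^5; ε/D = 6.67×10^-6; f = 0.01383
h_f = f(L/D)V²/2g = 6.013 m
Total head H = z + h_f = 9.61 + 6.013 = 15.62 m
P_hyd = ρgQH = 821.0·9.81·0.191·15.62 = 24.03 kW
P_shaft = P_hyd/η = 24.03/0.64 = 37.55 kW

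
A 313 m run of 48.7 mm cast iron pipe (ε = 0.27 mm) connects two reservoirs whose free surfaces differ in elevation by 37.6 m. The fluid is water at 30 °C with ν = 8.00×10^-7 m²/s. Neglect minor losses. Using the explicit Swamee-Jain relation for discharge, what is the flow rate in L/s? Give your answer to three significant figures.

Q ≈ 3.52 L/s

Swamee-Jain (Type II): Q = -0.965·√(gD⁵h_f/L)·ln[ε/(3.7D) + √(3.17ν²L/(gD³h_f))]
√(gD⁵h_f/L) = √(9.81·0.0487⁵·37.6/313) = 5.682×10^-4
ε/(3.7D) = 0.00150; √(3.17ν²L/(gD³h_f)) = 1.22×10^-4
Q = -0.965·5.682×10^-4·ln(0.001621) = 0.003523 m³/s
Check: V = 1.89 m/s, Re = 1.15×10^5, f = 0.03234, h_f = 37.9 m ≈ 37.6 m ✓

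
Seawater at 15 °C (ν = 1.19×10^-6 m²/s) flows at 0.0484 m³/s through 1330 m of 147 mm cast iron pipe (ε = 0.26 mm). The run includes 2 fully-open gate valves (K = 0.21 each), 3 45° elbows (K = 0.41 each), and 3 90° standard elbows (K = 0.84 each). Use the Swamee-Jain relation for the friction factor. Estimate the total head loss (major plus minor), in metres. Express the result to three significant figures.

V = 4Q/(πD²) = 2.852 m/s; V²/2g = 0.4145 m
Re = 3.52×10^5, ε/D = 0.00177 → f = 0.02337 (Swamee-Jain)
Major: h_f = f(L/D)·V²/2g = 0.02337·9048·0.4145 = 87.66 m
Minor: ΣK = 4.17; h_m = ΣK·V²/2g = 1.729 m
Total H_L = 87.66 + 1.729 = 89.39 m

H_L ≈ 89.4 m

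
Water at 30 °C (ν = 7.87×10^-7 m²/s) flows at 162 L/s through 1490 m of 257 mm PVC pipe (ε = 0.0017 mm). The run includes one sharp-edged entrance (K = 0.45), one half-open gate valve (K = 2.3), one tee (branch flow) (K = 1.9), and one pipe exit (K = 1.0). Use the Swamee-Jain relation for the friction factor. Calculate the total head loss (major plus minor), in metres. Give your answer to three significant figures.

V = 4Q/(πD²) = 3.123 m/s; V²/2g = 0.4971 m
Re = 1.02×10^6, ε/D = 6.61×10^-6 → f = 0.01174 (Swamee-Jain)
Major: h_f = f(L/D)·V²/2g = 0.01174·5798·0.4971 = 33.82 m
Minor: ΣK = 5.65; h_m = ΣK·V²/2g = 2.808 m
Total H_L = 33.82 + 2.808 = 36.63 m

H_L ≈ 36.6 m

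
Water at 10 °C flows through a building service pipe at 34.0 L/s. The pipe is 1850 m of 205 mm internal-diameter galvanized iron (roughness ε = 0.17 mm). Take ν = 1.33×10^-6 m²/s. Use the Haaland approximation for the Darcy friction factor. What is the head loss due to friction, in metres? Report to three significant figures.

V = 4Q/(πD²) = 4·0.0340/(π·0.205²) = 1.030 m/s
Re = VD/ν = 1.030·0.205/1.33×10^-6 = 1.59×10^5 → turbulent
ε/D = 0.17/205 = 8.29×10^-4
Haaland: f = 0.02052
h_f = f(L/D)V²/(2g) = 0.02052·(1850/0.205)·1.030²/(2·9.81) = 10.02 m

h_f ≈ 10.0 m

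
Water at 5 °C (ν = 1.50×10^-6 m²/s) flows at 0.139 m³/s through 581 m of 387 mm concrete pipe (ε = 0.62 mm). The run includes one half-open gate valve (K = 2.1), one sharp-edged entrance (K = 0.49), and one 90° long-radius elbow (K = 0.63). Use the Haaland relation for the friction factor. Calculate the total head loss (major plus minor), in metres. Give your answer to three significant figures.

V = 4Q/(πD²) = 1.182 m/s; V²/2g = 0.07117 m
Re = 3.05×10^5, ε/D = 0.00160 → f = 0.02275 (Haaland)
Major: h_f = f(L/D)·V²/2g = 0.02275·1501·0.07117 = 2.431 m
Minor: ΣK = 3.22; h_m = ΣK·V²/2g = 0.2292 m
Total H_L = 2.431 + 0.2292 = 2.660 m

H_L ≈ 2.66 m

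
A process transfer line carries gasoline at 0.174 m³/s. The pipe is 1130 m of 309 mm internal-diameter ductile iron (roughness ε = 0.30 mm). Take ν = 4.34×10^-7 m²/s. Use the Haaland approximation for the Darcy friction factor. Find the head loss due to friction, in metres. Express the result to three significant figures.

V = 4Q/(πD²) = 4·0.174/(π·0.309²) = 2.320 m/s
Re = VD/ν = 2.320·0.309/4.34×10^-7 = 1.65×10^6 → turbulent
ε/D = 0.30/309 = 9.71×10^-4
Haaland: f = 0.01970
h_f = f(L/D)V²/(2g) = 0.01970·(1130/0.309)·2.320²/(2·9.81) = 19.77 m

h_f ≈ 19.8 m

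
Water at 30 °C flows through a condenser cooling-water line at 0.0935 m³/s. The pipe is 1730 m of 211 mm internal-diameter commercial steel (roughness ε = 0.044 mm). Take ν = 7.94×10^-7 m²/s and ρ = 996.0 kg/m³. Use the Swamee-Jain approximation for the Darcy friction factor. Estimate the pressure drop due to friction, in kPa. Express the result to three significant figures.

V = 4Q/(πD²) = 4·0.0935/(π·0.211²) = 2.674 m/s
Re = VD/ν = 2.674·0.211/7.94×10^-7 = 7.11×10^5 → turbulent
ε/D = 0.044/211 = 2.09×10^-4
Swamee-Jain: f = 0.01518
h_f = f(L/D)V²/(2g) = 0.01518·(1730/0.211)·2.674²/(2·9.81) = 45.36 m
Δp = ρg·h_f = 996.0·9.81·45.36 = 443.2 kPa

Δp ≈ 443 kPa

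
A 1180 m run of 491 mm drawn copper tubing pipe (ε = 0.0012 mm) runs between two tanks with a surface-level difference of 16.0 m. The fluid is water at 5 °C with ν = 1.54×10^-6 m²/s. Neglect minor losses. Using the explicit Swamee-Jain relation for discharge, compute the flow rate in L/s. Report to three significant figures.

Q ≈ 636 L/s

Swamee-Jain (Type II): Q = -0.965·√(gD⁵h_f/L)·ln[ε/(3.7D) + √(3.17ν²L/(gD³h_f))]
√(gD⁵h_f/L) = √(9.81·0.491⁵·16.0/1180) = 0.06161
ε/(3.7D) = 6.61×10^-7; √(3.17ν²L/(gD³h_f)) = 2.19×10^-5
Q = -0.965·0.06161·ln(2.251×10^-5) = 0.6363 m³/s
Check: V = 3.36 m/s, Re = 1.07×10^6, f = 0.01154, h_f = 16.0 m ≈ 16.0 m ✓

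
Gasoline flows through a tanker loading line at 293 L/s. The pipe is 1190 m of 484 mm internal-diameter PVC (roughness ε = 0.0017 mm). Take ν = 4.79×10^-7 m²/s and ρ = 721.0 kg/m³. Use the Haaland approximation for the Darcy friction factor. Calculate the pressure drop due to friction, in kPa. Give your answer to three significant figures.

V = 4Q/(πD²) = 4·0.293/(π·0.484²) = 1.593 m/s
Re = VD/ν = 1.593·0.484/4.79×10^-7 = 1.61×10^6 → turbulent
ε/D = 0.0017/484 = 3.51×10^-6
Haaland: f = 0.01079
h_f = f(L/D)V²/(2g) = 0.01079·(1190/0.484)·1.593²/(2·9.81) = 3.431 m
Δp = ρg·h_f = 721.0·9.81·3.431 = 24.26 kPa

Δp ≈ 24.3 kPa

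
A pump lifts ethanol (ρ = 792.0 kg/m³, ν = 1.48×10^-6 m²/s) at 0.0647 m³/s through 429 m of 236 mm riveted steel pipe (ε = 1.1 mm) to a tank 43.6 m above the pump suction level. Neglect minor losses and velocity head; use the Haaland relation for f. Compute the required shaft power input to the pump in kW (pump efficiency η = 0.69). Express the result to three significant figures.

V = 4Q/(πD²) = 1.479 m/s; Re = 2.36×10^5; ε/D = 0.00466; f = 0.03018
h_f = f(L/D)V²/2g = 6.116 m
Total head H = z + h_f = 43.6 + 6.116 = 49.72 m
P_hyd = ρgQH = 792.0·9.81·0.0647·49.72 = 24.99 kW
P_shaft = P_hyd/η = 24.99/0.69 = 36.22 kW

P_shaft ≈ 36.2 kW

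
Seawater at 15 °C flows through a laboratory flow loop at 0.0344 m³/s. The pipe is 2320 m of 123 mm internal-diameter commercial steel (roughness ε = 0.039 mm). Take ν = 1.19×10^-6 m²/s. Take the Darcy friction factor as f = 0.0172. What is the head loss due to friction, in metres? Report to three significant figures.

V = 4Q/(πD²) = 4·0.0344/(π·0.123²) = 2.895 m/s
h_f = f(L/D)V²/(2g) = 0.01720·(2320/0.123)·2.895²/(2·9.81) = 138.6 m

h_f ≈ 139 m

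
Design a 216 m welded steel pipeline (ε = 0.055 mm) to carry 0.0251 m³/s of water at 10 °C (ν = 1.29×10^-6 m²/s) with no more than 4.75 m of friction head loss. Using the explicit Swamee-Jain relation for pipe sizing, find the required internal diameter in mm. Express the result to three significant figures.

D ≈ 136 mm

Swamee-Jain (Type III): D = 0.66·[ε^1.25·(LQ²/(gh_f))^4.75 + ν·Q^9.4·(L/(gh_f))^5.2]^0.04
LQ²/(gh_f) = 0.002920; L/(gh_f) = 4.635
Term 1 = ε^1.25·(…)^4.75 = 4.33×10^-18; Term 2 = ν·Q^9.4·(…)^5.2 = 3.40×10^-18
D = 0.66·(4.33×10^-18 + 3.40×10^-18)^0.04 = 0.1365 m = 136 mm
Check: V = 1.72 m/s, Re = 1.82×10^5, f = 0.01859, h_f = 4.41 m ≈ 4.75 m ✓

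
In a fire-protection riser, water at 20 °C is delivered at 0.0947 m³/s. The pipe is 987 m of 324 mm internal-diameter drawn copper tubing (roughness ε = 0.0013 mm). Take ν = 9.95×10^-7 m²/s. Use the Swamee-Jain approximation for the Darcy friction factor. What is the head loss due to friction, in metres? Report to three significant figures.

h_f ≈ 2.84 m

V = 4Q/(πD²) = 4·0.0947/(π·0.324²) = 1.149 m/s
Re = VD/ν = 1.149·0.324/9.95×10^-7 = 3.74×10^5 → turbulent
ε/D = 0.0013/324 = 4.01×10^-6
Swamee-Jain: f = 0.01385
h_f = f(L/D)V²/(2g) = 0.01385·(987/0.324)·1.149²/(2·9.81) = 2.837 m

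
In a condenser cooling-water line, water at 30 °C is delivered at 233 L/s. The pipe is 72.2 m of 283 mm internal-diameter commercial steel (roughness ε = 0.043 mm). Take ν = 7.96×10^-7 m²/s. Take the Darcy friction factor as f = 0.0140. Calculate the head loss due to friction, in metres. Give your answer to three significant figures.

V = 4Q/(πD²) = 4·0.233/(π·0.283²) = 3.704 m/s
h_f = f(L/D)V²/(2g) = 0.01400·(72.2/0.283)·3.704²/(2·9.81) = 2.498 m

h_f ≈ 2.50 m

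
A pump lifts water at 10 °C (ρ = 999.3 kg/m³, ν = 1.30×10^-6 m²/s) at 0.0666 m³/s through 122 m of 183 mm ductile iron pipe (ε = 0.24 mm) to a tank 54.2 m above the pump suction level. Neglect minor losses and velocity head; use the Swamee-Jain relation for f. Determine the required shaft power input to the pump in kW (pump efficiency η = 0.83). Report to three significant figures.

P_shaft ≈ 46.4 kW

V = 4Q/(πD²) = 2.532 m/s; Re = 3.56×10^5; ε/D = 0.00131; f = 0.02182
h_f = f(L/D)V²/2g = 4.754 m
Total head H = z + h_f = 54.2 + 4.754 = 58.95 m
P_hyd = ρgQH = 999.3·9.81·0.0666·58.95 = 38.49 kW
P_shaft = P_hyd/η = 38.49/0.83 = 46.37 kW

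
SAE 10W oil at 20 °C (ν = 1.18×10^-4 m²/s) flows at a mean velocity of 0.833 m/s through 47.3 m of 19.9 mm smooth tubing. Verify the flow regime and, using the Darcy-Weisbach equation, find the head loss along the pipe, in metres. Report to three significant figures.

h_f ≈ 38.3 m

Re = VD/ν = 0.833·0.01990/1.18×10^-4 = 140 → laminar (Re < 2300)
f = 64/Re = 0.4556
h_f = f(L/D)V²/(2g) = 0.4556·(47.3/0.01990)·0.833²/(2·9.81) = 38.30 m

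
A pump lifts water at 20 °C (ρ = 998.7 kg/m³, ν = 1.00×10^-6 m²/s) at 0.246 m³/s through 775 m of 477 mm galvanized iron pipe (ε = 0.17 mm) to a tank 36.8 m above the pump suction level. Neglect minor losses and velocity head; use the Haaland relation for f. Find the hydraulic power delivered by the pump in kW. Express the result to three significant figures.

P_hyd ≈ 94.9 kW

V = 4Q/(πD²) = 1.377 m/s; Re = 6.57×10^5; ε/D = 3.56×10^-4; f = 0.01636
h_f = f(L/D)V²/2g = 2.567 m
Total head H = z + h_f = 36.8 + 2.567 = 39.37 m
P_hyd = ρgQH = 998.7·9.81·0.246·39.37 = 94.88 kW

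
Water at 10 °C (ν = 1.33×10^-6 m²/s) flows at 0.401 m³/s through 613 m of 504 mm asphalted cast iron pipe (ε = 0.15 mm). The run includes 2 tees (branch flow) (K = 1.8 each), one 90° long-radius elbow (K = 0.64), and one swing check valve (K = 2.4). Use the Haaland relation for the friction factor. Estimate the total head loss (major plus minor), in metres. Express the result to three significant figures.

V = 4Q/(πD²) = 2.010 m/s; V²/2g = 0.2059 m
Re = 7.62×10^5, ε/D = 2.98×10^-4 → f = 0.01576 (Haaland)
Major: h_f = f(L/D)·V²/2g = 0.01576·1216·0.2059 = 3.947 m
Minor: ΣK = 6.64; h_m = ΣK·V²/2g = 1.367 m
Total H_L = 3.947 + 1.367 = 5.315 m

H_L ≈ 5.31 m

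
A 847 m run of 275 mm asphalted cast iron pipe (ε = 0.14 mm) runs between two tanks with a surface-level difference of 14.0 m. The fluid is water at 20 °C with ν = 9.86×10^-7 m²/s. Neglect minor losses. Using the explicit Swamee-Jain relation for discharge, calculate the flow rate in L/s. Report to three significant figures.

Swamee-Jain (Type II): Q = -0.965·√(gD⁵h_f/L)·ln[ε/(3.7D) + √(3.17ν²L/(gD³h_f))]
√(gD⁵h_f/L) = √(9.81·0.275⁵·14.0/847) = 0.01597
ε/(3.7D) = 1.38×10^-4; √(3.17ν²L/(gD³h_f)) = 3.02×10^-5
Q = -0.965·0.01597·ln(1.678×10^-4) = 0.1340 m³/s
Check: V = 2.26 m/s, Re = 6.29×10^5, f = 0.01765, h_f = 14.1 m ≈ 14.0 m ✓

Q ≈ 134 L/s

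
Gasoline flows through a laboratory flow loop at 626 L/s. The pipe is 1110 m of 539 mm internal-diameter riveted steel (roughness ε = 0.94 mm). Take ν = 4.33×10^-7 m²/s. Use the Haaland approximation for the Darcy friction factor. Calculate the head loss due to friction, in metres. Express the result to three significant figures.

h_f ≈ 17.9 m

V = 4Q/(πD²) = 4·0.626/(π·0.539²) = 2.744 m/s
Re = VD/ν = 2.744·0.539/4.33×10^-7 = 3.42×10^6 → turbulent
ε/D = 0.94/539 = 0.00174
Haaland: f = 0.02269
h_f = f(L/D)V²/(2g) = 0.02269·(1110/0.539)·2.744²/(2·9.81) = 17.92 m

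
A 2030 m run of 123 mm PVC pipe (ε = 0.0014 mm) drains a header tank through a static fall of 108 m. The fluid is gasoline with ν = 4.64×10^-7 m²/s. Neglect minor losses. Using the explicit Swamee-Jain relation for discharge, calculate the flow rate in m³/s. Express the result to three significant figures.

Swamee-Jain (Type II): Q = -0.965·√(gD⁵h_f/L)·ln[ε/(3.7D) + √(3.17ν²L/(gD³h_f))]
√(gD⁵h_f/L) = √(9.81·0.123⁵·108/2030) = 0.003833
ε/(3.7D) = 3.08×10^-6; √(3.17ν²L/(gD³h_f)) = 2.65×10^-5
Q = -0.965·0.003833·ln(2.959×10^-5) = 0.03857 m³/s
Check: V = 3.25 m/s, Re = 8.61×10^5, f = 0.01216, h_f = 108 m ≈ 108 m ✓

Q ≈ 0.0386 m³/s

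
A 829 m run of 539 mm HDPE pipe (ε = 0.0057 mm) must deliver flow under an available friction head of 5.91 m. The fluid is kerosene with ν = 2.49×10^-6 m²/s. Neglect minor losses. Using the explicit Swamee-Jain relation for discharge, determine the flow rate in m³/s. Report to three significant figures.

Q ≈ 0.545 m³/s

Swamee-Jain (Type II): Q = -0.965·√(gD⁵h_f/L)·ln[ε/(3.7D) + √(3.17ν²L/(gD³h_f))]
√(gD⁵h_f/L) = √(9.81·0.539⁵·5.91/829) = 0.05641
ε/(3.7D) = 2.86×10^-6; √(3.17ν²L/(gD³h_f)) = 4.24×10^-5
Q = -0.965·0.05641·ln(4.522×10^-5) = 0.5445 m³/s
Check: V = 2.39 m/s, Re = 5.17×10^5, f = 0.01319, h_f = 5.89 m ≈ 5.91 m ✓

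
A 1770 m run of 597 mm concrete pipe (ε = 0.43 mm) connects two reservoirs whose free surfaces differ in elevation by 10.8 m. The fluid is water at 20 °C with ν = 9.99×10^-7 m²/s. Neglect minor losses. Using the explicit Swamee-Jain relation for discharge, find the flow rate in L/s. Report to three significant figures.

Swamee-Jain (Type II): Q = -0.965·√(gD⁵h_f/L)·ln[ε/(3.7D) + √(3.17ν²L/(gD³h_f))]
√(gD⁵h_f/L) = √(9.81·0.597⁵·10.8/1770) = 0.06737
ε/(3.7D) = 1.95×10^-4; √(3.17ν²L/(gD³h_f)) = 1.58×10^-5
Q = -0.965·0.06737·ln(2.104×10^-4) = 0.5505 m³/s
Check: V = 1.97 m/s, Re = 1.18×10^6, f = 0.01857, h_f = 10.9 m ≈ 10.8 m ✓

Q ≈ 550 L/s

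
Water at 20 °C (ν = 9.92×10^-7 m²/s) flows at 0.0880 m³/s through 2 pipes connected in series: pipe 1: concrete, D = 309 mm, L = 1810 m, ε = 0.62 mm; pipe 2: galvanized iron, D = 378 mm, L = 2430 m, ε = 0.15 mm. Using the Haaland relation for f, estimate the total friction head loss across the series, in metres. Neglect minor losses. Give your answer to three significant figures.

Pipe 1: V = 1.173 m/s, Re = 3.66×10^5, ε/D = 0.00201, f = 0.02392, h_1 = f(L/D)V²/2g = 9.836 m
Pipe 2: V = 0.7842 m/s, Re = 2.99×10^5, ε/D = 3.97×10^-4, f = 0.01745, h_2 = f(L/D)V²/2g = 3.516 m
Series → Q common, losses add: H = Σh = 13.35 m

H ≈ 13.4 m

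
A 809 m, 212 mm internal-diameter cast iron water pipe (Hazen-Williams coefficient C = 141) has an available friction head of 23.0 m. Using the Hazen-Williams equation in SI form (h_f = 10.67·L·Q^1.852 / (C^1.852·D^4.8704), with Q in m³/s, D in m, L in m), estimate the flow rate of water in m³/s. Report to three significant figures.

Q ≈ 0.0972 m³/s

Rearranging: Q = [h_f·C^1.852·D^4.8704 / (10.67·L)]^(1/1.852)
Q = [23.0·141^1.852·0.212^4.8704 / (10.67·809)]^0.540 = 0.09718 m³/s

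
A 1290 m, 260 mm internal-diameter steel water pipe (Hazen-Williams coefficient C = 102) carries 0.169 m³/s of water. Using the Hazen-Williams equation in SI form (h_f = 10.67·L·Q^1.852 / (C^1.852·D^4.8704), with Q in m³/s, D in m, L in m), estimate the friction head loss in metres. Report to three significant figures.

h_f = 10.67·1290·0.169^1.852 / (102^1.852·0.260^4.8704) = 68.89 m

h_f ≈ 68.9 m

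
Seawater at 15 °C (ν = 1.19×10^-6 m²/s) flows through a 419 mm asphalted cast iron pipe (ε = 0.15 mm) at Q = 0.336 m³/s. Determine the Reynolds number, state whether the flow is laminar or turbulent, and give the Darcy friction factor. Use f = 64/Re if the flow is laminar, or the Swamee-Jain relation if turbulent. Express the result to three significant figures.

Re ≈ 8.58×10^5; turbulent; f ≈ 0.0164

V = 4Q/(πD²) = 2.437 m/s
Re = VD/ν = 2.437·0.419/1.19×10^-6 = 8.58×10^5
Re > 4000 → turbulent; ε/D = 3.58×10^-4
Swamee-Jain: f = 0.01635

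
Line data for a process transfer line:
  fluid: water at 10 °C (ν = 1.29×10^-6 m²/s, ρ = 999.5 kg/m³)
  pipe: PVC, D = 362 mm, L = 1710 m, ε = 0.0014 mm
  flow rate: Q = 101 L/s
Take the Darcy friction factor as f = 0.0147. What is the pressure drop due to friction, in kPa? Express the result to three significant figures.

V = 4Q/(πD²) = 4·0.101/(π·0.362²) = 0.9813 m/s
h_f = f(L/D)V²/(2g) = 0.01470·(1710/0.362)·0.9813²/(2·9.81) = 3.408 m
Δp = ρg·h_f = 999.5·9.81·3.408 = 33.42 kPa

Δp ≈ 33.4 kPa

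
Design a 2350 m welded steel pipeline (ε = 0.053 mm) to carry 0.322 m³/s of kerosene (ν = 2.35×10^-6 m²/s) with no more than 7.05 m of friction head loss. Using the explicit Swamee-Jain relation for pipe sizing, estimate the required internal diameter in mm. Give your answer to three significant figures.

D ≈ 541 mm

Swamee-Jain (Type III): D = 0.66·[ε^1.25·(LQ²/(gh_f))^4.75 + ν·Q^9.4·(L/(gh_f))^5.2]^0.04
LQ²/(gh_f) = 3.523; L/(gh_f) = 33.98
Term 1 = ε^1.25·(…)^4.75 = 0.00179; Term 2 = ν·Q^9.4·(…)^5.2 = 0.00510
D = 0.66·(0.00179 + 0.00510)^0.04 = 0.5408 m = 541 mm
Check: V = 1.40 m/s, Re = 3.23×10^5, f = 0.01526, h_f = 6.64 m ≈ 7.05 m ✓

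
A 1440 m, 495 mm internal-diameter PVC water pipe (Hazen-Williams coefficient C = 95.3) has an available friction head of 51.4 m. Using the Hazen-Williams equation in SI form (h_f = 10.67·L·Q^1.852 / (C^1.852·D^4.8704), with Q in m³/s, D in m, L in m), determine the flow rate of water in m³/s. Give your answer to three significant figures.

Rearranging: Q = [h_f·C^1.852·D^4.8704 / (10.67·L)]^(1/1.852)
Q = [51.4·95.3^1.852·0.495^4.8704 / (10.67·1440)]^0.540 = 0.6907 m³/s

Q ≈ 0.691 m³/s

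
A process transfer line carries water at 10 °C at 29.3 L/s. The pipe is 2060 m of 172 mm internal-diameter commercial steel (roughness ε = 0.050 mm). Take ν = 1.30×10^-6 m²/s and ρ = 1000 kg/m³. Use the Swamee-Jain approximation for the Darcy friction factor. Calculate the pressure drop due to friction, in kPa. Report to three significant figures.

Δp ≈ 173 kPa

V = 4Q/(πD²) = 4·0.0293/(π·0.172²) = 1.261 m/s
Re = VD/ν = 1.261·0.172/1.30×10^-6 = 1.67×10^5 → turbulent
ε/D = 0.050/172 = 2.91×10^-4
Swamee-Jain: f = 0.01812
h_f = f(L/D)V²/(2g) = 0.01812·(2060/0.172)·1.261²/(2·9.81) = 17.59 m
Δp = ρg·h_f = 1000·9.81·17.59 = 172.6 kPa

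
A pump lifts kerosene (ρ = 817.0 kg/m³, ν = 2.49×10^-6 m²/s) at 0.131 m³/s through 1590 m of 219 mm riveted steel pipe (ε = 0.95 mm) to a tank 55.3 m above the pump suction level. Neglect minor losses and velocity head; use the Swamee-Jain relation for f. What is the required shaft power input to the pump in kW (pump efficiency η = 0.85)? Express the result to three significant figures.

P_shaft ≈ 232 kW

V = 4Q/(πD²) = 3.478 m/s; Re = 3.06×10^5; ε/D = 0.00434; f = 0.02958
h_f = f(L/D)V²/2g = 132.4 m
Total head H = z + h_f = 55.3 + 132.4 = 187.7 m
P_hyd = ρgQH = 817.0·9.81·0.131·187.7 = 197.1 kW
P_shaft = P_hyd/η = 197.1/0.85 = 231.9 kW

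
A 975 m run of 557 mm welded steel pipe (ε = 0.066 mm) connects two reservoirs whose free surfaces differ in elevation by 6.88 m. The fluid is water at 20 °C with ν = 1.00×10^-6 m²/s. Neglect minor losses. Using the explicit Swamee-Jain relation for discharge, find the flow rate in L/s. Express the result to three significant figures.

Swamee-Jain (Type II): Q = -0.965·√(gD⁵h_f/L)·ln[ε/(3.7D) + √(3.17ν²L/(gD³h_f))]
√(gD⁵h_f/L) = √(9.81·0.557⁵·6.88/975) = 0.06092
ε/(3.7D) = 3.20×10^-5; √(3.17ν²L/(gD³h_f)) = 1.63×10^-5
Q = -0.965·0.06092·ln(4.830×10^-5) = 0.5842 m³/s
Check: V = 2.40 m/s, Re = 1.34×10^6, f = 0.01349, h_f = 6.92 m ≈ 6.88 m ✓

Q ≈ 584 L/s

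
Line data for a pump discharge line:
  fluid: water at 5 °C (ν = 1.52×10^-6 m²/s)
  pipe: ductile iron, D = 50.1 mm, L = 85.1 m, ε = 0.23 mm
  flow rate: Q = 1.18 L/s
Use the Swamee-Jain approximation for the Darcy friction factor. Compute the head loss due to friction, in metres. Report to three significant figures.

h_f ≈ 1.07 m

V = 4Q/(πD²) = 4·0.00118/(π·0.0501²) = 0.5986 m/s
Re = VD/ν = 0.5986·0.0501/1.52×10^-6 = 1.97×10^4 → turbulent
ε/D = 0.23/50.1 = 0.00459
Swamee-Jain: f = 0.03445
h_f = f(L/D)V²/(2g) = 0.03445·(85.1/0.0501)·0.5986²/(2·9.81) = 1.068 m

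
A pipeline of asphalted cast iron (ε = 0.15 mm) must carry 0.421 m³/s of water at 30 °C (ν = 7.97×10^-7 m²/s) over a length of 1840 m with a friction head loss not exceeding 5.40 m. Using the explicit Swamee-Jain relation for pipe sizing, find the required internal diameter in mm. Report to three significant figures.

Swamee-Jain (Type III): D = 0.66·[ε^1.25·(LQ²/(gh_f))^4.75 + ν·Q^9.4·(L/(gh_f))^5.2]^0.04
LQ²/(gh_f) = 6.156; L/(gh_f) = 34.73
Term 1 = ε^1.25·(…)^4.75 = 0.0932; Term 2 = ν·Q^9.4·(…)^5.2 = 0.0241
D = 0.66·(0.0932 + 0.0241)^0.04 = 0.6058 m = 606 mm
Check: V = 1.46 m/s, Re = 1.11×10^6, f = 0.01519, h_f = 5.02 m ≈ 5.40 m ✓

D ≈ 606 mm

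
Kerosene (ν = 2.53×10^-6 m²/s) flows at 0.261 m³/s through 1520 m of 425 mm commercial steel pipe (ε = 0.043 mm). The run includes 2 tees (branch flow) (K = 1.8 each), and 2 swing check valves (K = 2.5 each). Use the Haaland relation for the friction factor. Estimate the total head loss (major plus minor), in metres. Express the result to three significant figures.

V = 4Q/(πD²) = 1.840 m/s; V²/2g = 0.1725 m
Re = 3.09×10^5, ε/D = 1.01×10^-4 → f = 0.01518 (Haaland)
Major: h_f = f(L/D)·V²/2g = 0.01518·3576·0.1725 = 9.365 m
Minor: ΣK = 8.60; h_m = ΣK·V²/2g = 1.484 m
Total H_L = 9.365 + 1.484 = 10.85 m

H_L ≈ 10.8 m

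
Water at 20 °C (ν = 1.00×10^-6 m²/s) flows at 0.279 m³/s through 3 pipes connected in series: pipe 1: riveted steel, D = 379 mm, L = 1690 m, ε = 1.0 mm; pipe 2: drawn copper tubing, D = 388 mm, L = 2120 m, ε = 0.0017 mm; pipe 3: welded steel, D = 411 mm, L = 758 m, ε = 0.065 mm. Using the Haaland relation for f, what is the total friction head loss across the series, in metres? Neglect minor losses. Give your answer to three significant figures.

H ≈ 59.6 m

Pipe 1: V = 2.473 m/s, Re = 9.37×10^5, ε/D = 0.00264, f = 0.02544, h_1 = f(L/D)V²/2g = 35.36 m
Pipe 2: V = 2.360 m/s, Re = 9.16×10^5, ε/D = 4.38×10^-6, f = 0.01183, h_2 = f(L/D)V²/2g = 18.34 m
Pipe 3: V = 2.103 m/s, Re = 8.64×10^5, ε/D = 1.58×10^-4, f = 0.01424, h_3 = f(L/D)V²/2g = 5.920 m
Series → Q common, losses add: H = Σh = 59.63 m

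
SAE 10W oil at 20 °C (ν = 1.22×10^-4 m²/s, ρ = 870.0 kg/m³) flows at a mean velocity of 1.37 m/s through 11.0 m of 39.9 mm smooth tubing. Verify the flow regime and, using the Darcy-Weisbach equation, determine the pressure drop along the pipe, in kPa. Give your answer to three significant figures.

Re = VD/ν = 1.37·0.03990/1.22×10^-4 = 448 → laminar (Re < 2300)
f = 64/Re = 0.1428
h_f = f(L/D)V²/(2g) = 0.1428·(11.0/0.03990)·1.37²/(2·9.81) = 3.767 m
Δp = ρg·h_f = 870.0·9.81·3.767 = 32.15 kPa

Δp ≈ 32.2 kPa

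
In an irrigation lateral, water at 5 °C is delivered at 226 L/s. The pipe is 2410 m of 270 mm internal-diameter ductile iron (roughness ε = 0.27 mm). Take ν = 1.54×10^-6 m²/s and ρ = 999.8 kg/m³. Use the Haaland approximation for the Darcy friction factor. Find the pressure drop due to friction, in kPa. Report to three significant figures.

V = 4Q/(πD²) = 4·0.226/(π·0.270²) = 3.947 m/s
Re = VD/ν = 3.947·0.270/1.54×10^-6 = 6.92×10^5 → turbulent
ε/D = 0.27/270 = 0.00100
Haaland: f = 0.02006
h_f = f(L/D)V²/(2g) = 0.02006·(2410/0.270)·3.947²/(2·9.81) = 142.2 m
Δp = ρg·h_f = 999.8·9.81·142.2 = 1394 kPa

Δp ≈ 1390 kPa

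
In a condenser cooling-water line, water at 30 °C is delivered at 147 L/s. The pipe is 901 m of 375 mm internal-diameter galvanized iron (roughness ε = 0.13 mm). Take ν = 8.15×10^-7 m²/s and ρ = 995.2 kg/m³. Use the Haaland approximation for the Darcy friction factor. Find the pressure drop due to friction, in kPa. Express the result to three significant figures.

V = 4Q/(πD²) = 4·0.147/(π·0.375²) = 1.331 m/s
Re = VD/ν = 1.331·0.375/8.15×10^-7 = 6.12×10^5 → turbulent
ε/D = 0.13/375 = 3.47×10^-4
Haaland: f = 0.01634
h_f = f(L/D)V²/(2g) = 0.01634·(901/0.375)·1.331²/(2·9.81) = 3.544 m
Δp = ρg·h_f = 995.2·9.81·3.544 = 34.60 kPa

Δp ≈ 34.6 kPa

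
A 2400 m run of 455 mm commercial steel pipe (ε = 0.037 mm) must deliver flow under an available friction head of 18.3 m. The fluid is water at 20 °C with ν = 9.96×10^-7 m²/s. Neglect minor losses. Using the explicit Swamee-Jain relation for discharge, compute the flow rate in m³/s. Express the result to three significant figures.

Swamee-Jain (Type II): Q = -0.965·√(gD⁵h_f/L)·ln[ε/(3.7D) + √(3.17ν²L/(gD³h_f))]
√(gD⁵h_f/L) = √(9.81·0.455⁵·18.3/2400) = 0.03819
ε/(3.7D) = 2.20×10^-5; √(3.17ν²L/(gD³h_f)) = 2.11×10^-5
Q = -0.965·0.03819·ln(4.310×10^-5) = 0.3705 m³/s
Check: V = 2.28 m/s, Re = 1.04×10^6, f = 0.01317, h_f = 18.4 m ≈ 18.3 m ✓

Q ≈ 0.370 m³/s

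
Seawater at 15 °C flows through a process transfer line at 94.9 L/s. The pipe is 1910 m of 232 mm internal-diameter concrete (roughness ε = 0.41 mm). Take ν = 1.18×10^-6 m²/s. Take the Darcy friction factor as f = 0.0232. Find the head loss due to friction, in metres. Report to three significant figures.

h_f ≈ 49.1 m

V = 4Q/(πD²) = 4·0.0949/(π·0.232²) = 2.245 m/s
h_f = f(L/D)V²/(2g) = 0.02320·(1910/0.232)·2.245²/(2·9.81) = 49.06 m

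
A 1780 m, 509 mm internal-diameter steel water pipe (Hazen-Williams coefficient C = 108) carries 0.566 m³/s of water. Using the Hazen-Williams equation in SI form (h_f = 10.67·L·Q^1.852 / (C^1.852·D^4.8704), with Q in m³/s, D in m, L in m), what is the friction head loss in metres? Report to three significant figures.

h_f = 10.67·1780·0.566^1.852 / (108^1.852·0.509^4.8704) = 30.43 m

h_f ≈ 30.4 m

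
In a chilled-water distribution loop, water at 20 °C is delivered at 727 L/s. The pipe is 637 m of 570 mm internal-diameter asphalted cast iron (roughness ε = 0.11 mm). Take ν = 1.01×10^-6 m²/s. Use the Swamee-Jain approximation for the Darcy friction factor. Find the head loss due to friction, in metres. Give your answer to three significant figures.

h_f ≈ 6.64 m

V = 4Q/(πD²) = 4·0.727/(π·0.570²) = 2.849 m/s
Re = VD/ν = 2.849·0.570/1.01×10^-6 = 1.61×10^6 → turbulent
ε/D = 0.11/570 = 1.93×10^-4
Swamee-Jain: f = 0.01435
h_f = f(L/D)V²/(2g) = 0.01435·(637/0.570)·2.849²/(2·9.81) = 6.636 m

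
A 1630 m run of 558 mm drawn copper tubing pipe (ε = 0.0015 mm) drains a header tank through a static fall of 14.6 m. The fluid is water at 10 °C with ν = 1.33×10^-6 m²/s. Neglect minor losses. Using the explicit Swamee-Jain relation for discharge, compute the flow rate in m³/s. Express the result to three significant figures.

Swamee-Jain (Type II): Q = -0.965·√(gD⁵h_f/L)·ln[ε/(3.7D) + √(3.17ν²L/(gD³h_f))]
√(gD⁵h_f/L) = √(9.81·0.558⁵·14.6/1630) = 0.06894
ε/(3.7D) = 7.27×10^-7; √(3.17ν²L/(gD³h_f)) = 1.92×10^-5
Q = -0.965·0.06894·ln(1.989×10^-5) = 0.7202 m³/s
Check: V = 2.95 m/s, Re = 1.24×10^6, f = 0.01128, h_f = 14.6 m ≈ 14.6 m ✓

Q ≈ 0.720 m³/s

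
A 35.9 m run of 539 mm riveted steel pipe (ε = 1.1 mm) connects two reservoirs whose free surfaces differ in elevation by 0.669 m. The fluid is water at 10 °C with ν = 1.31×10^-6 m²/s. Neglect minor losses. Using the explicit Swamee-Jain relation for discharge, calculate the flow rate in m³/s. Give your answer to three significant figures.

Swamee-Jain (Type II): Q = -0.965·√(gD⁵h_f/L)·ln[ε/(3.7D) + √(3.17ν²L/(gD³h_f))]
√(gD⁵h_f/L) = √(9.81·0.539⁵·0.669/35.9) = 0.09120
ε/(3.7D) = 5.52×10^-4; √(3.17ν²L/(gD³h_f)) = 1.38×10^-5
Q = -0.965·0.09120·ln(5.654×10^-4) = 0.6581 m³/s
Check: V = 2.88 m/s, Re = 1.19×10^6, f = 0.02377, h_f = 0.671 m ≈ 0.669 m ✓

Q ≈ 0.658 m³/s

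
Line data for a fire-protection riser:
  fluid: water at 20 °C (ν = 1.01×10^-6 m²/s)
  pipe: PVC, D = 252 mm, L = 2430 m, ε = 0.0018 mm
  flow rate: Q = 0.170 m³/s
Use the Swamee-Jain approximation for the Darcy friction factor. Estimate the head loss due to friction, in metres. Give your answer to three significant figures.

h_f ≈ 69.0 m

V = 4Q/(πD²) = 4·0.170/(π·0.252²) = 3.408 m/s
Re = VD/ν = 3.408·0.252/1.01×10^-6 = 8.50×10^5 → turbulent
ε/D = 0.0018/252 = 7.14×10^-6
Swamee-Jain: f = 0.01209
h_f = f(L/D)V²/(2g) = 0.01209·(2430/0.252)·3.408²/(2·9.81) = 69.04 m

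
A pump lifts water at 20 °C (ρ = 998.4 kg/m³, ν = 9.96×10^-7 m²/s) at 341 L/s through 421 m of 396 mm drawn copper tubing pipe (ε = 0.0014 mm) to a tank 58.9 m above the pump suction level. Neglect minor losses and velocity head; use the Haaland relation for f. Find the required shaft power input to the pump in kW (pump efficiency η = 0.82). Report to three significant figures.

P_shaft ≈ 259 kW

V = 4Q/(πD²) = 2.769 m/s; Re = 1.10×10^6; ε/D = 3.54×10^-6; f = 0.01146
h_f = f(L/D)V²/2g = 4.762 m
Total head H = z + h_f = 58.9 + 4.762 = 63.66 m
P_hyd = ρgQH = 998.4·9.81·0.341·63.66 = 212.6 kW
P_shaft = P_hyd/η = 212.6/0.82 = 259.3 kW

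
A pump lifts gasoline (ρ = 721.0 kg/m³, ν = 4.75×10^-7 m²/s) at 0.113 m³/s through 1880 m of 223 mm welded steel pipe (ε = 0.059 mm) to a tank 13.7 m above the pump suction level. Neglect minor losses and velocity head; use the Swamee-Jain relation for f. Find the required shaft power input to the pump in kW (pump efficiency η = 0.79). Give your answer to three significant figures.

V = 4Q/(πD²) = 2.893 m/s; Re = 1.36×10^6; ε/D = 2.65×10^-4; f = 0.01523
h_f = f(L/D)V²/2g = 54.78 m
Total head H = z + h_f = 13.7 + 54.78 = 68.48 m
P_hyd = ρgQH = 721.0·9.81·0.113·68.48 = 54.74 kW
P_shaft = P_hyd/η = 54.74/0.79 = 69.29 kW

P_shaft ≈ 69.3 kW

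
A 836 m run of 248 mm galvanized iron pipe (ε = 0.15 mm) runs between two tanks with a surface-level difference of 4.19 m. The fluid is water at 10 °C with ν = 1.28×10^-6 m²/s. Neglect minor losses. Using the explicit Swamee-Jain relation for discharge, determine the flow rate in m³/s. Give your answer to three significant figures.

Swamee-Jain (Type II): Q = -0.965·√(gD⁵h_f/L)·ln[ε/(3.7D) + √(3.17ν²L/(gD³h_f))]
√(gD⁵h_f/L) = √(9.81·0.248⁵·4.19/836) = 0.006792
ε/(3.7D) = 1.63×10^-4; √(3.17ν²L/(gD³h_f)) = 8.32×10^-5
Q = -0.965·0.006792·ln(2.467×10^-4) = 0.05445 m³/s
Check: V = 1.13 m/s, Re = 2.18×10^5, f = 0.01933, h_f = 4.22 m ≈ 4.19 m ✓

Q ≈ 0.0544 m³/s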